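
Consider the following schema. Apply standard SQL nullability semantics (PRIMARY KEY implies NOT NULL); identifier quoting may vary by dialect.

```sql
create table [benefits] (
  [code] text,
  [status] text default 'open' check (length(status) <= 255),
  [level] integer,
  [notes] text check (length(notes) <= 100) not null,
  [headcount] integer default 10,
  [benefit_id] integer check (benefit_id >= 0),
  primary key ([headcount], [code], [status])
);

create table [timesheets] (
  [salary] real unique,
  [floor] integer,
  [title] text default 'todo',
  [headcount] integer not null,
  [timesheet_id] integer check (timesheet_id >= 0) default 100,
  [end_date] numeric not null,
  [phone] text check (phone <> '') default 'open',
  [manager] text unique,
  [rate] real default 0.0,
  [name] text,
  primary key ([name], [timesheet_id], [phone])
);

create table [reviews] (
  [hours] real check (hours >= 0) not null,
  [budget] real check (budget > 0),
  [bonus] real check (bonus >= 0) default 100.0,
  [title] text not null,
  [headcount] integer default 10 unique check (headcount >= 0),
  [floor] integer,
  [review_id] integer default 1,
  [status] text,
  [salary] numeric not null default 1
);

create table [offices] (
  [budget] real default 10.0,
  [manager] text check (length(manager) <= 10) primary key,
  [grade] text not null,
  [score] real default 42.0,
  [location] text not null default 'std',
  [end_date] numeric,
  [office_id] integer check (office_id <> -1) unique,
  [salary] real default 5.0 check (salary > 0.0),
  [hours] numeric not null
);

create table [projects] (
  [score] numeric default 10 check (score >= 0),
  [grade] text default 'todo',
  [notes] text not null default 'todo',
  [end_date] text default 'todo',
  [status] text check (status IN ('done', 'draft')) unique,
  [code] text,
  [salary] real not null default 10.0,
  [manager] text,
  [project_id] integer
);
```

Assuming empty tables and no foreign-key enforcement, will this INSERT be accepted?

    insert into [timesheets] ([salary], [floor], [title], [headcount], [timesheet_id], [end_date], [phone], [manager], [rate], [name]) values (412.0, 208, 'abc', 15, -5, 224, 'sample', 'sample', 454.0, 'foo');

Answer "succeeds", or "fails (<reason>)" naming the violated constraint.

The value -5 for timesheet_id violates CHECK (timesheet_id >= 0).

fails (CHECK on timesheet_id)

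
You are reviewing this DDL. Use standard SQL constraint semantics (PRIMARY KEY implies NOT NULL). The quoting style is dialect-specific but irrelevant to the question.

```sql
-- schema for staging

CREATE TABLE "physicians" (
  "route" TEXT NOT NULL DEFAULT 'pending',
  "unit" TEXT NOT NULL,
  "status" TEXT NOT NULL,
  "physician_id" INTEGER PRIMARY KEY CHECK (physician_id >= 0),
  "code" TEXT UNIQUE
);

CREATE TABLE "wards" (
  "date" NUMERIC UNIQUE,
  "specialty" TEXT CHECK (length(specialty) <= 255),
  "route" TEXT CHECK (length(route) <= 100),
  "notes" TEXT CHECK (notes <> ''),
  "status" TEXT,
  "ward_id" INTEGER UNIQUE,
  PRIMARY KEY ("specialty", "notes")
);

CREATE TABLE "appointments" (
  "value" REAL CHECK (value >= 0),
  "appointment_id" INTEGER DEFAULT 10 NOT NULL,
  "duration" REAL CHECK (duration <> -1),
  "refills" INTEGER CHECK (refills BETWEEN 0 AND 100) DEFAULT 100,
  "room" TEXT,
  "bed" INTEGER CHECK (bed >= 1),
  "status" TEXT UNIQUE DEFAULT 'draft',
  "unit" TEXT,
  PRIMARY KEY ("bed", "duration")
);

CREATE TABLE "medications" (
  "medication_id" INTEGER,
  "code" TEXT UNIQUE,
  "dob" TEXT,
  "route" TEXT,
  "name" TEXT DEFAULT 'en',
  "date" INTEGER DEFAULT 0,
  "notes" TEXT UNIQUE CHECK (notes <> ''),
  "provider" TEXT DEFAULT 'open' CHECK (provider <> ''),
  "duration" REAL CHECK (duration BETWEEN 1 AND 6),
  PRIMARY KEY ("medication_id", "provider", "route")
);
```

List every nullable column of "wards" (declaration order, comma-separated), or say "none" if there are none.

- date: UNIQUE does not imply NOT NULL → nullable.
- specialty: part of the PRIMARY KEY, which implies NOT NULL → not nullable.
- route: CHECK does not forbid NULL (a CHECK constraint passes when its expression is NULL) → nullable.
- notes: part of the PRIMARY KEY, which implies NOT NULL → not nullable.
- status: no NOT NULL constraint applies → nullable.
- ward_id: UNIQUE does not imply NOT NULL → nullable.

date, route, status, ward_id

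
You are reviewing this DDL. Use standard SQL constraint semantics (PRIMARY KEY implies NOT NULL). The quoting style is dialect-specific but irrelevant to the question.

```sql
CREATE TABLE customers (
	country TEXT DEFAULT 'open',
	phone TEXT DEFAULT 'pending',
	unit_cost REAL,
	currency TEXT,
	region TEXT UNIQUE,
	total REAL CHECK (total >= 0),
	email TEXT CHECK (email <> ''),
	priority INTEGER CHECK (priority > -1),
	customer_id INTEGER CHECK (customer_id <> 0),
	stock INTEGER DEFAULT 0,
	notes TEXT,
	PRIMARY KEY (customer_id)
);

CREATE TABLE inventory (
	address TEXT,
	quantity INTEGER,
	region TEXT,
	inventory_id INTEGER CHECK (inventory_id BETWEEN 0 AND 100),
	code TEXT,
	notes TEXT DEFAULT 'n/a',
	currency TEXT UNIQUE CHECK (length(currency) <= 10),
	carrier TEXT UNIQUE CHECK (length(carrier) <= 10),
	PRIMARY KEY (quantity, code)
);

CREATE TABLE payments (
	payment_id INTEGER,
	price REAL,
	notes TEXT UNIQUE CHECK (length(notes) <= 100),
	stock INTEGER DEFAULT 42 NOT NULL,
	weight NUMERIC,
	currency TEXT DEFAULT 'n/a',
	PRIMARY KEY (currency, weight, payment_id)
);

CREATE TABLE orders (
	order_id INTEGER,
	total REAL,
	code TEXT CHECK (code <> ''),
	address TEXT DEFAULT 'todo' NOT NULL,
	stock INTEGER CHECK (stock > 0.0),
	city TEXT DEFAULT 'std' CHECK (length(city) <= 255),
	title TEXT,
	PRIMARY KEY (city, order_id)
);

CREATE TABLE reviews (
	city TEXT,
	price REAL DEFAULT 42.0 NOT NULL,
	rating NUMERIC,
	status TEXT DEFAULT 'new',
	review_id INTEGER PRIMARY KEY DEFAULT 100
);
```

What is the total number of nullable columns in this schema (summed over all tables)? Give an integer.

customers: 10 nullable (country, phone, unit_cost, currency, region, total, email, priority, stock, notes — PK (customer_id) and explicit NOT NULL columns excluded).
inventory: 6 nullable (address, region, inventory_id, notes, currency, carrier — PK (quantity, code) and explicit NOT NULL columns excluded).
payments: 2 nullable (price, notes — PK (currency, weight, payment_id) and explicit NOT NULL columns excluded).
orders: 4 nullable (total, code, stock, title — PK (city, order_id) and explicit NOT NULL columns excluded).
reviews: 3 nullable (city, rating, status — PK (review_id) and explicit NOT NULL columns excluded).
Total: 10 + 6 + 2 + 4 + 3 = 25.

25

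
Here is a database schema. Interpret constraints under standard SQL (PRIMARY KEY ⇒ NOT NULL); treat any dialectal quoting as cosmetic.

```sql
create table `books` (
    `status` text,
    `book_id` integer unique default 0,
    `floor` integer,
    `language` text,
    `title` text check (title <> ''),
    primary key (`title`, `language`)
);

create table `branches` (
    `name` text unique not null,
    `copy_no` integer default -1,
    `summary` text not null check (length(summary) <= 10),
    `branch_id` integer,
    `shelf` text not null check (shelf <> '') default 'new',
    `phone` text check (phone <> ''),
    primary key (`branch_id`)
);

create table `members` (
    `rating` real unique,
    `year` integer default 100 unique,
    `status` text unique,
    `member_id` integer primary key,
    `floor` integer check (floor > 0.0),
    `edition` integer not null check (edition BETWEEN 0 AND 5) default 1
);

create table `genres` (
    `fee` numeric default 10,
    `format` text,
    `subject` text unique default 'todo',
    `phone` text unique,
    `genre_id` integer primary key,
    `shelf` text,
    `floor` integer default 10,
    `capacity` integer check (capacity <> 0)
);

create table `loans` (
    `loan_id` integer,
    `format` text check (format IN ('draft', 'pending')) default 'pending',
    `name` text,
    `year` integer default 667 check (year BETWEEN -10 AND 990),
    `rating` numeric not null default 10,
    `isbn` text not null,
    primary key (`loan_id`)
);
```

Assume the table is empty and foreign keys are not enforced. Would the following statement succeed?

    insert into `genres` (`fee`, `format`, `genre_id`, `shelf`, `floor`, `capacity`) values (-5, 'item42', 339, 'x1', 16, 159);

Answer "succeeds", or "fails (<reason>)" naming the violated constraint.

succeeds

NOT NULL columns: genre_id is supplied.
CHECK constraints: 159 satisfies (capacity <> 0).
No constraint is violated.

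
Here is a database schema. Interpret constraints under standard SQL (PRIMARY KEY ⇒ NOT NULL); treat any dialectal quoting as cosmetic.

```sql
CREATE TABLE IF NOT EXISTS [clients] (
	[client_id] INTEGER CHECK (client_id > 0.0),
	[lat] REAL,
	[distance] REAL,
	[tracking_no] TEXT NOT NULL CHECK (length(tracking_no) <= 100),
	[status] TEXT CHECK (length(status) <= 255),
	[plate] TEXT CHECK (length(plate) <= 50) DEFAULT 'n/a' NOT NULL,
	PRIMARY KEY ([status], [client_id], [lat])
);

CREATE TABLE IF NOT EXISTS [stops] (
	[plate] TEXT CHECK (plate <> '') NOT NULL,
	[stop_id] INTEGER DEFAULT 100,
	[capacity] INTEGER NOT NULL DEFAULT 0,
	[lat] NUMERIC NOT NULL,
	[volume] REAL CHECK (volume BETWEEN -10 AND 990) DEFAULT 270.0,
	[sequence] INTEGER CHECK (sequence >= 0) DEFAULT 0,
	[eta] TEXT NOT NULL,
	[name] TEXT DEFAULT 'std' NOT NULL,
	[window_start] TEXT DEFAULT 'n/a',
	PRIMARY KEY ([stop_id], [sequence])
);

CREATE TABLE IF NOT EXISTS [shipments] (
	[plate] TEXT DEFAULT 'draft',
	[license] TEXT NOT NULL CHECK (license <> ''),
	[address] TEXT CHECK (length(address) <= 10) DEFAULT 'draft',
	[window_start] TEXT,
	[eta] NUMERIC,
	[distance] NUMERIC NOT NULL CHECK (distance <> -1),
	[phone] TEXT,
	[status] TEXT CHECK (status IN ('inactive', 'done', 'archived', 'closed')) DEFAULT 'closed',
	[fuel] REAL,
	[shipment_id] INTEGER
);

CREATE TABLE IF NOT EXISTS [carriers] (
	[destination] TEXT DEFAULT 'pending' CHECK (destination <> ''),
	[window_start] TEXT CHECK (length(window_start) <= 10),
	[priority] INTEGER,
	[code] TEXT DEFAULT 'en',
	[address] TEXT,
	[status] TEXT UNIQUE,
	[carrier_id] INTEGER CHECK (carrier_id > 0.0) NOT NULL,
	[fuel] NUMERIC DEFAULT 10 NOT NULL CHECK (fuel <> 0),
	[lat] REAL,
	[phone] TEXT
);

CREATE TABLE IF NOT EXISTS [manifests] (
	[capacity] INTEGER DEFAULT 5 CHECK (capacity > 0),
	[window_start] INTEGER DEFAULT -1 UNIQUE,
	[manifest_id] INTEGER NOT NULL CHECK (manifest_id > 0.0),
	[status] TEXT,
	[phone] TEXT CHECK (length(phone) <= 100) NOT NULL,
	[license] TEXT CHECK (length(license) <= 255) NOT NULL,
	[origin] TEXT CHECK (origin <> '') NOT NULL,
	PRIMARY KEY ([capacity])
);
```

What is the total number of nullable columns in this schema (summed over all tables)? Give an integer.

21

clients: 1 nullable (distance — PK (status, client_id, lat) and explicit NOT NULL columns excluded).
stops: 2 nullable (volume, window_start — PK (stop_id, sequence) and explicit NOT NULL columns excluded).
shipments: 8 nullable (plate, address, window_start, eta, phone, status, fuel, shipment_id — PK none and explicit NOT NULL columns excluded).
carriers: 8 nullable (destination, window_start, priority, code, address, status, lat, phone — PK none and explicit NOT NULL columns excluded).
manifests: 2 nullable (window_start, status — PK (capacity) and explicit NOT NULL columns excluded).
Total: 1 + 2 + 8 + 8 + 2 = 21.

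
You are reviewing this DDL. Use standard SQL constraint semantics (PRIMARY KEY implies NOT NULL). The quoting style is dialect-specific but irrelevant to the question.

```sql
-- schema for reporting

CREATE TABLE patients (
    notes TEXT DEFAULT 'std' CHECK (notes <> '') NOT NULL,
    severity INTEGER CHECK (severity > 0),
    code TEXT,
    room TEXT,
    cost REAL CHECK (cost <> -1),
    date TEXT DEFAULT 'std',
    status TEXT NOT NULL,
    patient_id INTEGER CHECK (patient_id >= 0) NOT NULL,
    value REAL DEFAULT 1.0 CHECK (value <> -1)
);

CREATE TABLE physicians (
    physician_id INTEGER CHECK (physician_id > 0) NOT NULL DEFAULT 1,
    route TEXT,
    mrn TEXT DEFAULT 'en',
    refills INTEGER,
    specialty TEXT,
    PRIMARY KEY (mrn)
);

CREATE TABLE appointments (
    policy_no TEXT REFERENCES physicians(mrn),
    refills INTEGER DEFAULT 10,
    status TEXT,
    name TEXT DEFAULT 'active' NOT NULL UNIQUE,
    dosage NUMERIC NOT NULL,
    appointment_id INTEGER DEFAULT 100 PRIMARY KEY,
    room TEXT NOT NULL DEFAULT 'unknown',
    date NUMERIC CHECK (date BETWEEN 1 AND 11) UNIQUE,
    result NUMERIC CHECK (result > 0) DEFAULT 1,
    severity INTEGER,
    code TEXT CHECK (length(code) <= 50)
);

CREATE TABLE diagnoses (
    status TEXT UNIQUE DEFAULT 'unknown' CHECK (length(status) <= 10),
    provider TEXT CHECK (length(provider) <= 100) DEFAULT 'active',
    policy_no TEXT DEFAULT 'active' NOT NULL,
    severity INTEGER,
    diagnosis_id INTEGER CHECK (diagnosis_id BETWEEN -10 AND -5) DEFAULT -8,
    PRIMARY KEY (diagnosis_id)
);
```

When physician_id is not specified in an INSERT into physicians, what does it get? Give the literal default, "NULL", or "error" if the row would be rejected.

physician_id has an explicit DEFAULT 1.
When the column is omitted from an INSERT, that default is used.

1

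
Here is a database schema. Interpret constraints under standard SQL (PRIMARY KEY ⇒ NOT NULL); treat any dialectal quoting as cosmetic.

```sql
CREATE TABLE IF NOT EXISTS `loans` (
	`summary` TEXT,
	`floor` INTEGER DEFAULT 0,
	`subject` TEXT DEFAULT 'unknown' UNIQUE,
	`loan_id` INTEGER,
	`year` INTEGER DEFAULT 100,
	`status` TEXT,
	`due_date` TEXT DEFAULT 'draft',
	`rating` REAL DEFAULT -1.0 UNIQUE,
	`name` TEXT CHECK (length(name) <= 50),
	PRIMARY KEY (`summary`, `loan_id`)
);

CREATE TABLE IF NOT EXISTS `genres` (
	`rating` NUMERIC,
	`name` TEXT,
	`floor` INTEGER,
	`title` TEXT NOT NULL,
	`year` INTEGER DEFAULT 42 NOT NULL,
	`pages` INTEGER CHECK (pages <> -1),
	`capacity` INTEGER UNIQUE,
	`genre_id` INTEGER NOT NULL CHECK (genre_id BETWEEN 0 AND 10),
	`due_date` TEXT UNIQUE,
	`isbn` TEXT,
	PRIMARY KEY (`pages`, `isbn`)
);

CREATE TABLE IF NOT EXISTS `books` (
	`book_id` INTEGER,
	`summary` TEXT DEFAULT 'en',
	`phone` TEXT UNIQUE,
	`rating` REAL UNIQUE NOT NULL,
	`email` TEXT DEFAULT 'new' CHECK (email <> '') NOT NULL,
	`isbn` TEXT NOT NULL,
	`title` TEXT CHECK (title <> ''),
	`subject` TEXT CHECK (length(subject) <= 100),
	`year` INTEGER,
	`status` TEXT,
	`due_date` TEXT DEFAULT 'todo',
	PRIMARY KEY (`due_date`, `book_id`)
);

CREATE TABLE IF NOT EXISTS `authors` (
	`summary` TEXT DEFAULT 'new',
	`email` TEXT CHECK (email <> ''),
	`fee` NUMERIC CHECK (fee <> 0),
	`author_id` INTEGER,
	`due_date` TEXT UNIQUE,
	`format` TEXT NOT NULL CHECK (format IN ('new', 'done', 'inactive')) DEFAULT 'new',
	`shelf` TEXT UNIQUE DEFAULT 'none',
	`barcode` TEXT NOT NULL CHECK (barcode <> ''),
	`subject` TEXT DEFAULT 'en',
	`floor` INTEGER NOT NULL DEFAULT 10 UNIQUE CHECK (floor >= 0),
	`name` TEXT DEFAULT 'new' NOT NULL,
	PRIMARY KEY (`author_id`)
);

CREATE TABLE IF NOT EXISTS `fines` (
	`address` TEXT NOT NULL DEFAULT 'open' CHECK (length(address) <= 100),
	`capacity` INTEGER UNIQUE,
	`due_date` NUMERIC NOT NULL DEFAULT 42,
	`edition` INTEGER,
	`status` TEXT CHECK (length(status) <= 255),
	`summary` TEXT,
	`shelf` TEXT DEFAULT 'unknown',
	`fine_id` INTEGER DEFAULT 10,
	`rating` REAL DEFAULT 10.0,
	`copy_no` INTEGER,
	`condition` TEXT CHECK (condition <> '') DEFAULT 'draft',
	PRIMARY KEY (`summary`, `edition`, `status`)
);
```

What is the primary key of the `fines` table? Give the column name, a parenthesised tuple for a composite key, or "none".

(summary, edition, status)

A table-level PRIMARY KEY clause names 3 columns: summary, edition, status.
This is a composite key — the combination is unique, not each column individually.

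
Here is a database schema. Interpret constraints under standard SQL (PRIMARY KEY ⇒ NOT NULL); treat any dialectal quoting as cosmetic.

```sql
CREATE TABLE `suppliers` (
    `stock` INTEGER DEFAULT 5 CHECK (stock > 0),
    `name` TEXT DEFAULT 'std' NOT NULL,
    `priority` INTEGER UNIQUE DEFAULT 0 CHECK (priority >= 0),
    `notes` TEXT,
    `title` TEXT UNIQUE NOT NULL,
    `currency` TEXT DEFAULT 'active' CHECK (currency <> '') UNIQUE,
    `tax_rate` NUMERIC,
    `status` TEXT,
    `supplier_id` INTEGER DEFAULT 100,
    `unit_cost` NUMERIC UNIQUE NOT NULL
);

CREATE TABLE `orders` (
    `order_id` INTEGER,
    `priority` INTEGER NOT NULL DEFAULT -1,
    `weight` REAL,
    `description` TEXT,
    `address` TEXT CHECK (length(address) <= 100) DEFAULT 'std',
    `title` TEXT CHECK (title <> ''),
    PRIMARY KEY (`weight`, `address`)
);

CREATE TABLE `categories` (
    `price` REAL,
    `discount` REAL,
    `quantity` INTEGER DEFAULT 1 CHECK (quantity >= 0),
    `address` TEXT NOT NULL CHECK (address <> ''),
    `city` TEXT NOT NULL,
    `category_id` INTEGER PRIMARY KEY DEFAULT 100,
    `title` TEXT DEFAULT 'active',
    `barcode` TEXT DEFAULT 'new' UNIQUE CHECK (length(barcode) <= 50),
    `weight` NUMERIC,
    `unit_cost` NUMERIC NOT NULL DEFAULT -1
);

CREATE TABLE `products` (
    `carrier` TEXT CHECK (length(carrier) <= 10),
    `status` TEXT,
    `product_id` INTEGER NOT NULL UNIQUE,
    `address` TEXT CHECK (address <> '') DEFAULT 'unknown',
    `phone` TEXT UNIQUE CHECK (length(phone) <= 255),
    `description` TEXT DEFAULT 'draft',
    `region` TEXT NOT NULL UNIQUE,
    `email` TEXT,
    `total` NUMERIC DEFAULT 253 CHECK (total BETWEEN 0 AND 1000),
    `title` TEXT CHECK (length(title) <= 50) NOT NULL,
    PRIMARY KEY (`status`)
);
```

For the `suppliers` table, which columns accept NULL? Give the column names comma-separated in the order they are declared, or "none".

stock, priority, notes, currency, tax_rate, status, supplier_id

- stock: CHECK does not forbid NULL (a CHECK constraint passes when its expression is NULL) → nullable.
- name: declared NOT NULL → not nullable.
- priority: CHECK does not forbid NULL (a CHECK constraint passes when its expression is NULL) → nullable.
- notes: no NOT NULL constraint applies → nullable.
- title: declared NOT NULL → not nullable.
- currency: CHECK does not forbid NULL (a CHECK constraint passes when its expression is NULL) → nullable.
- tax_rate: no NOT NULL constraint applies → nullable.
- status: no NOT NULL constraint applies → nullable.
- supplier_id: DEFAULT only fills an omitted column; an explicit NULL is still allowed → nullable.
- unit_cost: declared NOT NULL → not nullable.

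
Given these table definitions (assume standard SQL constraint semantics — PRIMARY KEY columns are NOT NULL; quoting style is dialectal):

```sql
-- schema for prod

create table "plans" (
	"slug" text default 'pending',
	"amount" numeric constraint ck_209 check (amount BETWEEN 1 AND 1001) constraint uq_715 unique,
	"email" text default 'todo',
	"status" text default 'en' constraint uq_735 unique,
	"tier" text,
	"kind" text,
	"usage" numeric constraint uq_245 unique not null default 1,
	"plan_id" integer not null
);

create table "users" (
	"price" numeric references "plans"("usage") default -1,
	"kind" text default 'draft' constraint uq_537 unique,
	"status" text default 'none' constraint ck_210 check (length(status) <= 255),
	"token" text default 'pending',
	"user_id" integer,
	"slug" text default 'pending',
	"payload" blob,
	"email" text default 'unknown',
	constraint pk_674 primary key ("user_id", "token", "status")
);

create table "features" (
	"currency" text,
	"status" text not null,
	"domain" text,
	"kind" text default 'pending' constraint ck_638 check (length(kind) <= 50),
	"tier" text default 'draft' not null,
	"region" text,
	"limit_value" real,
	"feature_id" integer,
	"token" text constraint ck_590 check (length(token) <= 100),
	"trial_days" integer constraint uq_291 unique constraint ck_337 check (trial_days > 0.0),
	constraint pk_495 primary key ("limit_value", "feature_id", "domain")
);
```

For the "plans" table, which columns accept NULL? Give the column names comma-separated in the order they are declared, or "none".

slug, amount, email, status, tier, kind

- slug: DEFAULT only fills an omitted column; an explicit NULL is still allowed → nullable.
- amount: CHECK does not forbid NULL (a CHECK constraint passes when its expression is NULL) → nullable.
- email: DEFAULT only fills an omitted column; an explicit NULL is still allowed → nullable.
- status: UNIQUE does not imply NOT NULL → nullable.
- tier: no NOT NULL constraint applies → nullable.
- kind: no NOT NULL constraint applies → nullable.
- usage: declared NOT NULL → not nullable.
- plan_id: declared NOT NULL → not nullable.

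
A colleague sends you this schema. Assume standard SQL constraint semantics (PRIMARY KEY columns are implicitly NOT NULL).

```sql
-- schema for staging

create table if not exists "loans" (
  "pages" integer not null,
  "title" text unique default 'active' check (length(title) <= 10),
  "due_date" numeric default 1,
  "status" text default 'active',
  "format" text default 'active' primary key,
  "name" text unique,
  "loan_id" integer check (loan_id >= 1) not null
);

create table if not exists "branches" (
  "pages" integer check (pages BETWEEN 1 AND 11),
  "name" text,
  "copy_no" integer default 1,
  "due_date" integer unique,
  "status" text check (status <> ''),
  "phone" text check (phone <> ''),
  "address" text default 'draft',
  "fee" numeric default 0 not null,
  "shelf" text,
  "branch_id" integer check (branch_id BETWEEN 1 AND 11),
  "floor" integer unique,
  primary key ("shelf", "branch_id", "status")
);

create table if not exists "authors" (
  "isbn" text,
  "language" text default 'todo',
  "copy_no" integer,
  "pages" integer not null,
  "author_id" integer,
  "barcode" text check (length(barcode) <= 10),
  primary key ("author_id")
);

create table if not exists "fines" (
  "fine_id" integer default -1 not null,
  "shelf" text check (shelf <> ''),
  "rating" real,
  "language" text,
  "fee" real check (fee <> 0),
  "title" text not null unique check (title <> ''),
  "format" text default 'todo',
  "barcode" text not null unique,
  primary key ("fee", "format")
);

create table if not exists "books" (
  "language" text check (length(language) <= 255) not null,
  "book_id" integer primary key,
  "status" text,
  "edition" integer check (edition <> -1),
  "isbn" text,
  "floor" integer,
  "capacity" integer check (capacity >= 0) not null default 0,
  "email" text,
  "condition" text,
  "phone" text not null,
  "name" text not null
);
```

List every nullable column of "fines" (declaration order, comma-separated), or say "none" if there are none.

shelf, rating, language

- fine_id: declared NOT NULL → not nullable.
- shelf: CHECK does not forbid NULL (a CHECK constraint passes when its expression is NULL) → nullable.
- rating: no NOT NULL constraint applies → nullable.
- language: no NOT NULL constraint applies → nullable.
- fee: part of the PRIMARY KEY, which implies NOT NULL → not nullable.
- title: declared NOT NULL → not nullable.
- format: part of the PRIMARY KEY, which implies NOT NULL → not nullable.
- barcode: declared NOT NULL → not nullable.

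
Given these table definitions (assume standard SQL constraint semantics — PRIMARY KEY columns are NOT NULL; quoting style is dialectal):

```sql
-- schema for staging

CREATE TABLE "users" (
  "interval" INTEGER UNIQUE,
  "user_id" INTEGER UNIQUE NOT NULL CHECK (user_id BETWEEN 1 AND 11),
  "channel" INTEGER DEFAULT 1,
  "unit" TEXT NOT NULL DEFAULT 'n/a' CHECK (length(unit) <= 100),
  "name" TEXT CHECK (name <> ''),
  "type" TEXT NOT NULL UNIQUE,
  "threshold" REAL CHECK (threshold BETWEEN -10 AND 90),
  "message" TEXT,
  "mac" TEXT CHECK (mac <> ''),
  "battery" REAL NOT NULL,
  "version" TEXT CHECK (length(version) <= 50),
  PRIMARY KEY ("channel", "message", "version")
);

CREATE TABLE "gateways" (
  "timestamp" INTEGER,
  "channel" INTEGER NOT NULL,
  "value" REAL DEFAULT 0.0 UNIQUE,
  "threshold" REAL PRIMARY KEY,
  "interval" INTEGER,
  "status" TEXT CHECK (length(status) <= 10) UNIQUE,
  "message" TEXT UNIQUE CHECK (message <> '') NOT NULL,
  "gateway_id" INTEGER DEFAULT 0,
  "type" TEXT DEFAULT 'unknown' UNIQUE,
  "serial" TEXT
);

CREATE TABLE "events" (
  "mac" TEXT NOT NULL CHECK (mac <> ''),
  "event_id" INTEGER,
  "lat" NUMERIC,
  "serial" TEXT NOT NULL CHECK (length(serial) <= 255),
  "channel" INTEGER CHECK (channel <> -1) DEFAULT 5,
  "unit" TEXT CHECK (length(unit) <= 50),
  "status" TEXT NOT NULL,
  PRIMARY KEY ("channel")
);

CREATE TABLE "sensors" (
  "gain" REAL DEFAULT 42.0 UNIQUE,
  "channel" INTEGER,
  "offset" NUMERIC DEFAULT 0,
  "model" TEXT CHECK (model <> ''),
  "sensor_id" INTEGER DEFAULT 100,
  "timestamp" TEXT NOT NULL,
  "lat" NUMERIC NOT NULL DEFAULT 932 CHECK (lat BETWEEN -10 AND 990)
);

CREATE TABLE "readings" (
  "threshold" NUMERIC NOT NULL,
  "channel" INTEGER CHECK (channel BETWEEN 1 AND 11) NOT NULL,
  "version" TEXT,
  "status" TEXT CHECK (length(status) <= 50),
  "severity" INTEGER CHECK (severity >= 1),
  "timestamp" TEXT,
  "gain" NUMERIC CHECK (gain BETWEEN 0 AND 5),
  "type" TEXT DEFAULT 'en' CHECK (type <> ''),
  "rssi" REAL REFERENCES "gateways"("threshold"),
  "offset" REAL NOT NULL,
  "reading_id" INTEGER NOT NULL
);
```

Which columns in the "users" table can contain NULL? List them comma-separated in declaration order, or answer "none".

interval, name, threshold, mac

- interval: UNIQUE does not imply NOT NULL → nullable.
- user_id: declared NOT NULL → not nullable.
- channel: part of the PRIMARY KEY, which implies NOT NULL → not nullable.
- unit: declared NOT NULL → not nullable.
- name: CHECK does not forbid NULL (a CHECK constraint passes when its expression is NULL) → nullable.
- type: declared NOT NULL → not nullable.
- threshold: CHECK does not forbid NULL (a CHECK constraint passes when its expression is NULL) → nullable.
- message: part of the PRIMARY KEY, which implies NOT NULL → not nullable.
- mac: CHECK does not forbid NULL (a CHECK constraint passes when its expression is NULL) → nullable.
- battery: declared NOT NULL → not nullable.
- version: part of the PRIMARY KEY, which implies NOT NULL → not nullable.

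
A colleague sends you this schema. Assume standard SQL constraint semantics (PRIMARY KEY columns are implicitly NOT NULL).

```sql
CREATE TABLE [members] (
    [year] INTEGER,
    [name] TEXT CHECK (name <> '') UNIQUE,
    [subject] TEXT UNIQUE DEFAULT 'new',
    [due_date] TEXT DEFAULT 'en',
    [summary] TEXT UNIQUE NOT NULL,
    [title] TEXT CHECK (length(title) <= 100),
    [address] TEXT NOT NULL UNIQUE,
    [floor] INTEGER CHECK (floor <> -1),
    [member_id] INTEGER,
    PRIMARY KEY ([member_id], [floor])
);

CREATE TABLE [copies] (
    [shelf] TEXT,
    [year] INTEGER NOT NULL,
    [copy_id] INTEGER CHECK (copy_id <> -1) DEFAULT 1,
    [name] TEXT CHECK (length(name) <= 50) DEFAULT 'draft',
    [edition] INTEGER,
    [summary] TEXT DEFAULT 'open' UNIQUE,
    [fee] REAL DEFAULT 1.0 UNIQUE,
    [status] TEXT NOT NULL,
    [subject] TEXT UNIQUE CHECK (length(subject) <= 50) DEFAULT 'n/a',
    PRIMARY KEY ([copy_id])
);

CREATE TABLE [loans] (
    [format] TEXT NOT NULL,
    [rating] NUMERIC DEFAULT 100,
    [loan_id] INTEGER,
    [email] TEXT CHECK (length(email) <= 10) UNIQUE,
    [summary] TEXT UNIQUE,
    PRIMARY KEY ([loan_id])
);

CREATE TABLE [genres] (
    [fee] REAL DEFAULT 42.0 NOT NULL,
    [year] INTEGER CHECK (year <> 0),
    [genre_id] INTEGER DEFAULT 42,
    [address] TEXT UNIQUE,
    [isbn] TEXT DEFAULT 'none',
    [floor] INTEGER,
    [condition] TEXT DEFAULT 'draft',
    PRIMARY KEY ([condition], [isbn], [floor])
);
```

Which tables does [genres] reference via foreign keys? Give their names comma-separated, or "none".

none

No column in genres has a REFERENCES clause.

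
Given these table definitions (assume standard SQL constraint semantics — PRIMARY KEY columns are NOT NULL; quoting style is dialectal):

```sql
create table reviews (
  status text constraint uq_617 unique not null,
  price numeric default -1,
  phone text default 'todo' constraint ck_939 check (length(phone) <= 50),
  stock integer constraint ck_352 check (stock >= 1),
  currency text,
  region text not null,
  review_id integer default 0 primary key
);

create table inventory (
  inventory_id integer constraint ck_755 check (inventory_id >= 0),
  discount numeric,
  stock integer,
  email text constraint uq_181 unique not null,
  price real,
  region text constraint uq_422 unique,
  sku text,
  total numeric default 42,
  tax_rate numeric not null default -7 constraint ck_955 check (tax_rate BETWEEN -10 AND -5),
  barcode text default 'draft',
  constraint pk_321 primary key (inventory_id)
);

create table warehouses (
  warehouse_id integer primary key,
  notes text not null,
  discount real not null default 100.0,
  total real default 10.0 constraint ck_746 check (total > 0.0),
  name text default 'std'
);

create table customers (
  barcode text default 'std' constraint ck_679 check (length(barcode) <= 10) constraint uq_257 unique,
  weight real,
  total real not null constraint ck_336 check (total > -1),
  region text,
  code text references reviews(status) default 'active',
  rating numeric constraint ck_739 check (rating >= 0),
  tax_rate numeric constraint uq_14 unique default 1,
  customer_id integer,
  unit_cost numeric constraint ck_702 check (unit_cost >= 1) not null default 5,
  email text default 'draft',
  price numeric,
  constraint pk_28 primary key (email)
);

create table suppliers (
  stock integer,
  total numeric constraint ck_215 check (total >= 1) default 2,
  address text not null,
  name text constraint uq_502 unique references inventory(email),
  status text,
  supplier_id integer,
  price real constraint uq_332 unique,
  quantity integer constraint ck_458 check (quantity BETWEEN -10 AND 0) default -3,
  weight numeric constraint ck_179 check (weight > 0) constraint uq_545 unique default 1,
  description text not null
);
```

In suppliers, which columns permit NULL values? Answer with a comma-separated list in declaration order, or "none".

- stock: no NOT NULL constraint applies → nullable.
- total: CHECK does not forbid NULL (a CHECK constraint passes when its expression is NULL) → nullable.
- address: declared NOT NULL → not nullable.
- name: a foreign key column may be NULL unless separately constrained → nullable.
- status: no NOT NULL constraint applies → nullable.
- supplier_id: no NOT NULL constraint applies → nullable.
- price: UNIQUE does not imply NOT NULL → nullable.
- quantity: CHECK does not forbid NULL (a CHECK constraint passes when its expression is NULL) → nullable.
- weight: CHECK does not forbid NULL (a CHECK constraint passes when its expression is NULL) → nullable.
- description: declared NOT NULL → not nullable.

stock, total, name, status, supplier_id, price, quantity, weight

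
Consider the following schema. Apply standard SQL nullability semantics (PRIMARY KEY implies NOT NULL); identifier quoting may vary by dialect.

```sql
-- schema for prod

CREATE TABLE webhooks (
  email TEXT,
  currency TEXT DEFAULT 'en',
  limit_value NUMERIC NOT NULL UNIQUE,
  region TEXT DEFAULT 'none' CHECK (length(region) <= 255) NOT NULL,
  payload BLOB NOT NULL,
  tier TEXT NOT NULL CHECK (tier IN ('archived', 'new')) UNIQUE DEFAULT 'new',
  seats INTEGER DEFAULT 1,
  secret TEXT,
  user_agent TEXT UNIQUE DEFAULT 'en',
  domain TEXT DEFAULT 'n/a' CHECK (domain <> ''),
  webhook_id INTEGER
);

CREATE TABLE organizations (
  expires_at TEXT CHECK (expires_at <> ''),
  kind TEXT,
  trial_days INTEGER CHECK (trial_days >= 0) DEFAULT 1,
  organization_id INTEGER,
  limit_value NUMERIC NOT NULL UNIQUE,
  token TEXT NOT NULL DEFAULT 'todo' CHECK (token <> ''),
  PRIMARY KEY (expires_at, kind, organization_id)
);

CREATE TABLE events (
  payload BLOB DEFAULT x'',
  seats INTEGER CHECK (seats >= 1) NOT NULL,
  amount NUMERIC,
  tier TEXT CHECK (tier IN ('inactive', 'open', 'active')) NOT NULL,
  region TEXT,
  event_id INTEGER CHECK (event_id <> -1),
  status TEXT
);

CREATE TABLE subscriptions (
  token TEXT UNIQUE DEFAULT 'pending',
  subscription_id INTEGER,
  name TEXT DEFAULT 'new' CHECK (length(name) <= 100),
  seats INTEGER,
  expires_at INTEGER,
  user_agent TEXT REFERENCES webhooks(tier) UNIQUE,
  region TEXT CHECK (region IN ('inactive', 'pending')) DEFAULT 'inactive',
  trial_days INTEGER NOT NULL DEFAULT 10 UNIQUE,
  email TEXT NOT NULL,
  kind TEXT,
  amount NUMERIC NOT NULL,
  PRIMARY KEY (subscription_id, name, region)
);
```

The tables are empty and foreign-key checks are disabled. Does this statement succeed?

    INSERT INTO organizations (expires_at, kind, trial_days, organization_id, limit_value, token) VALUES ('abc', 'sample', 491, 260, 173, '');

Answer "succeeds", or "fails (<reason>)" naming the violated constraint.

fails (CHECK on token)

The value '' for token violates CHECK (token <> '').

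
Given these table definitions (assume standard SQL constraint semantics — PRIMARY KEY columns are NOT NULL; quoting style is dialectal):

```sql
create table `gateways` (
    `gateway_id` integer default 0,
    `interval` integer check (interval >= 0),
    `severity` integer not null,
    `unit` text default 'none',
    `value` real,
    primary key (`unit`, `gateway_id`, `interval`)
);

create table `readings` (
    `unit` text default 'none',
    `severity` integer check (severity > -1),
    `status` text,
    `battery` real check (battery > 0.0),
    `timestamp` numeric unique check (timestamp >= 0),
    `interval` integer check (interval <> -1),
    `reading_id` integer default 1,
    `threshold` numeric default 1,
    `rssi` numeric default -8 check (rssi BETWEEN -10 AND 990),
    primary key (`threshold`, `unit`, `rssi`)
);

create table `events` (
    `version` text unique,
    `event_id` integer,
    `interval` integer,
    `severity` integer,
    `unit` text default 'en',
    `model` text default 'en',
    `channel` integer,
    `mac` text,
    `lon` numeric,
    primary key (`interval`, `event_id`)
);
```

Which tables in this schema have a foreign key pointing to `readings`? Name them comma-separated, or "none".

No REFERENCES clause anywhere in the schema names readings.

none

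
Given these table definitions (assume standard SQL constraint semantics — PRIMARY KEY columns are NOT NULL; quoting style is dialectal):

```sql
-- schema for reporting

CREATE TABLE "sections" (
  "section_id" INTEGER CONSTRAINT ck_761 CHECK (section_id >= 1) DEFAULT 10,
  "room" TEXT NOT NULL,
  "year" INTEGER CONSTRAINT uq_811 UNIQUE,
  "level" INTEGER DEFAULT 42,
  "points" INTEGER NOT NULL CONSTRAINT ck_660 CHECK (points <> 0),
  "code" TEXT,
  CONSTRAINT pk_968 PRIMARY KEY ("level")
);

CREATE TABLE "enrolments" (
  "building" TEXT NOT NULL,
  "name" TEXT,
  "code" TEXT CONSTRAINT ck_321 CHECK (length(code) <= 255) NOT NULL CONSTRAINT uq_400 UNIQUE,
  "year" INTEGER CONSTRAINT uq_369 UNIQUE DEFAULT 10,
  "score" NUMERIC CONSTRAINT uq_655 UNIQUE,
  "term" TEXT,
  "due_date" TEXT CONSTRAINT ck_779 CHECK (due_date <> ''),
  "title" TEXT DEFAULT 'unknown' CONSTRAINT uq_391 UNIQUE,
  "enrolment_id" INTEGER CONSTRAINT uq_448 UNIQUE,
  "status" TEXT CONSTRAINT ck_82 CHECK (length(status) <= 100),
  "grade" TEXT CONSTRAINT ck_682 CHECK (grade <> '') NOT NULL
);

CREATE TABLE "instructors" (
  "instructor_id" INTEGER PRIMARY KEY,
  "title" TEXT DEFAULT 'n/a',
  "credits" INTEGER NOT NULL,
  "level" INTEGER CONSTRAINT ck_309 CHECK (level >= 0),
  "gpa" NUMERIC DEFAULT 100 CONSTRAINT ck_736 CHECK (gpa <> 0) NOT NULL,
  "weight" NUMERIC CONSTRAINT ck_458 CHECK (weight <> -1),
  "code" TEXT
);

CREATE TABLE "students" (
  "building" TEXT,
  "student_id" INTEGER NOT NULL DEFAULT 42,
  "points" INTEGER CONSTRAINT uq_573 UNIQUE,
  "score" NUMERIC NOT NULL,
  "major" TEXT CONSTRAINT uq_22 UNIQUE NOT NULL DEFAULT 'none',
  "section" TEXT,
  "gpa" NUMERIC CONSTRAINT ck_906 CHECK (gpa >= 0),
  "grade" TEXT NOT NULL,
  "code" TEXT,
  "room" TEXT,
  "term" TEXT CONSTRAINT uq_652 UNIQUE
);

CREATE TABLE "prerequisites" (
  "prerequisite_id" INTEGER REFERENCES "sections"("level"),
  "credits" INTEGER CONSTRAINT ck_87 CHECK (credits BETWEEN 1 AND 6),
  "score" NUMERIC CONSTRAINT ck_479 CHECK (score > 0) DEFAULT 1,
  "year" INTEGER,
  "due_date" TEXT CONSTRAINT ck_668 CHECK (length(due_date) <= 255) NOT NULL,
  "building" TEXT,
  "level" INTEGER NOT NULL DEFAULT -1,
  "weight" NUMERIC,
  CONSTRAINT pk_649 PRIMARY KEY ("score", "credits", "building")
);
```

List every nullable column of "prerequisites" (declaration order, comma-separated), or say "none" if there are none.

- prerequisite_id: a foreign key column may be NULL unless separately constrained → nullable.
- credits: part of the PRIMARY KEY, which implies NOT NULL → not nullable.
- score: part of the PRIMARY KEY, which implies NOT NULL → not nullable.
- year: no NOT NULL constraint applies → nullable.
- due_date: declared NOT NULL → not nullable.
- building: part of the PRIMARY KEY, which implies NOT NULL → not nullable.
- level: declared NOT NULL → not nullable.
- weight: no NOT NULL constraint applies → nullable.

prerequisite_id, year, weight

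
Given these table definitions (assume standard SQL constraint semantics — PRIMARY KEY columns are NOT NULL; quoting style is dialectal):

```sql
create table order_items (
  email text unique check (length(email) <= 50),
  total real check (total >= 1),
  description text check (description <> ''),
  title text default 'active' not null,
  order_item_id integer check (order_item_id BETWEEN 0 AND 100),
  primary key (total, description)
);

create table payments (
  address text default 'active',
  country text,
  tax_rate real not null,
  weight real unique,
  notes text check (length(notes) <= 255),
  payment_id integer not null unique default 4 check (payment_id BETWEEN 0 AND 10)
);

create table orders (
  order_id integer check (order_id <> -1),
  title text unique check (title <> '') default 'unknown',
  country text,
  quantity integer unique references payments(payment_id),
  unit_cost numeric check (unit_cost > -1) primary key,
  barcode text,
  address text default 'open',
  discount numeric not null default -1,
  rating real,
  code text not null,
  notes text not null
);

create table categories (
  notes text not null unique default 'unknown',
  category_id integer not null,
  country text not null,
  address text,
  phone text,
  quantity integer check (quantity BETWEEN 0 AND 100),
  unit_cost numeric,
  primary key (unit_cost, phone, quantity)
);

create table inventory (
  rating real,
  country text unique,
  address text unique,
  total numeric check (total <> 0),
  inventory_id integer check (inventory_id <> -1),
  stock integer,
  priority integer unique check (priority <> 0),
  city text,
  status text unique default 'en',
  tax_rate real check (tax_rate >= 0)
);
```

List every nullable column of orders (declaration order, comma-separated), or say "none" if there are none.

- order_id: CHECK does not forbid NULL (a CHECK constraint passes when its expression is NULL) → nullable.
- title: CHECK does not forbid NULL (a CHECK constraint passes when its expression is NULL) → nullable.
- country: no NOT NULL constraint applies → nullable.
- quantity: a foreign key column may be NULL unless separately constrained → nullable.
- unit_cost: part of the PRIMARY KEY, which implies NOT NULL → not nullable.
- barcode: no NOT NULL constraint applies → nullable.
- address: DEFAULT only fills an omitted column; an explicit NULL is still allowed → nullable.
- discount: declared NOT NULL → not nullable.
- rating: no NOT NULL constraint applies → nullable.
- code: declared NOT NULL → not nullable.
- notes: declared NOT NULL → not nullable.

order_id, title, country, quantity, barcode, address, rating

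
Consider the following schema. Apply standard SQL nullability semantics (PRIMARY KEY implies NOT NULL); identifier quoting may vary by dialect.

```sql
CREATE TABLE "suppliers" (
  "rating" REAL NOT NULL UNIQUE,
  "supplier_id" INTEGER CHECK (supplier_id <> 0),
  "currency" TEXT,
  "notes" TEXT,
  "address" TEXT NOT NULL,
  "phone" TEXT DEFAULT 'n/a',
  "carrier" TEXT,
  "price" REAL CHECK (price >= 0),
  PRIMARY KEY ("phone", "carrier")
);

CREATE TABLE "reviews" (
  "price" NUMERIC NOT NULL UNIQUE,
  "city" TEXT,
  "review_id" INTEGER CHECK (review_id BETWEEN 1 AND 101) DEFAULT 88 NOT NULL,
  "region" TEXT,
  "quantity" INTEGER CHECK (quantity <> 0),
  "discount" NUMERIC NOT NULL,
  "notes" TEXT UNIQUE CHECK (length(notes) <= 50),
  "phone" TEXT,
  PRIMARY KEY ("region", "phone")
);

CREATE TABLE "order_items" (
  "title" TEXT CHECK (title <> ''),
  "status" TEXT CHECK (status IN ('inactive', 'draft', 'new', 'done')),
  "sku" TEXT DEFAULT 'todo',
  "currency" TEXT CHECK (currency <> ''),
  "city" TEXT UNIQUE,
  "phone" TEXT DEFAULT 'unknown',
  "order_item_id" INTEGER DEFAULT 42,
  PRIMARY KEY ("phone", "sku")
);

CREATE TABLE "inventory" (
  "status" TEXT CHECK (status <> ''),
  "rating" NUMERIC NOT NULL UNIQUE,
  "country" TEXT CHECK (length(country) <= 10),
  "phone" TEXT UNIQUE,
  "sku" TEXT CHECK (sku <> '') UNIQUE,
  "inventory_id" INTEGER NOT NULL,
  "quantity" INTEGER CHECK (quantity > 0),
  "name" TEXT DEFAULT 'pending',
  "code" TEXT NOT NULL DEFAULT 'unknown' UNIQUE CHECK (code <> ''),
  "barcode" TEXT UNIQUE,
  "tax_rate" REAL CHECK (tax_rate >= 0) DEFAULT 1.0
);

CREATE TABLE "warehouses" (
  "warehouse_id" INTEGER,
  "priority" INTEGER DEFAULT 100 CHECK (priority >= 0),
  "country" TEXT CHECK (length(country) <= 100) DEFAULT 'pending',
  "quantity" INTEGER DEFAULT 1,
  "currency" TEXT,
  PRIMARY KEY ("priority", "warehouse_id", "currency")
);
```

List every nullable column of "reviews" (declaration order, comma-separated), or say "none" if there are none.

city, quantity, notes

- price: declared NOT NULL → not nullable.
- city: no NOT NULL constraint applies → nullable.
- review_id: declared NOT NULL → not nullable.
- region: part of the PRIMARY KEY, which implies NOT NULL → not nullable.
- quantity: CHECK does not forbid NULL (a CHECK constraint passes when its expression is NULL) → nullable.
- discount: declared NOT NULL → not nullable.
- notes: CHECK does not forbid NULL (a CHECK constraint passes when its expression is NULL) → nullable.
- phone: part of the PRIMARY KEY, which implies NOT NULL → not nullable.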